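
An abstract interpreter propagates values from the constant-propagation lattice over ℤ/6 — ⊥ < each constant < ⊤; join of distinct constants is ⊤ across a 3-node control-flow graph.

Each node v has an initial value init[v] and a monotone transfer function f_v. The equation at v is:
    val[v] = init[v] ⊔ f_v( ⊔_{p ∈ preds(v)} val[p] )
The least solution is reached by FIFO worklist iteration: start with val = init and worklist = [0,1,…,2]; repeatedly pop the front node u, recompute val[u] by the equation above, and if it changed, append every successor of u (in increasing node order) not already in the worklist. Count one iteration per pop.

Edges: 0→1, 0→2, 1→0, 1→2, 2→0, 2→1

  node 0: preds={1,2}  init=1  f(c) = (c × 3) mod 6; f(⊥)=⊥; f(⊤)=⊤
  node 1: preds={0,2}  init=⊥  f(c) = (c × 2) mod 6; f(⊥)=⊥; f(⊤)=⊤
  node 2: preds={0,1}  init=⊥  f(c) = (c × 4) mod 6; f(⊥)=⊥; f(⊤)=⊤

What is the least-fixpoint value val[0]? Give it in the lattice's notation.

Iteration log — 7 steps:
  step 1. node 0  ⊔preds=⊥  new=1  stable
  step 2. node 1  ⊔preds=1  new=2  old=⊥  +wl: 0
  step 3. node 2  ⊔preds=⊤  new=⊤  old=⊥  +wl: 1
  step 4. node 0  ⊔preds=⊤  new=⊤  old=1  +wl: 2
  step 5. node 1  ⊔preds=⊤  new=⊤  old=2  +wl: 0
  step 6. node 2  ⊔preds=⊤  new=⊤  stable
  step 7. node 0  ⊔preds=⊤  new=⊤  stable

Least fixpoint reached:
  node 0: ⊤
  node 1: ⊤
  node 2: ⊤

⊤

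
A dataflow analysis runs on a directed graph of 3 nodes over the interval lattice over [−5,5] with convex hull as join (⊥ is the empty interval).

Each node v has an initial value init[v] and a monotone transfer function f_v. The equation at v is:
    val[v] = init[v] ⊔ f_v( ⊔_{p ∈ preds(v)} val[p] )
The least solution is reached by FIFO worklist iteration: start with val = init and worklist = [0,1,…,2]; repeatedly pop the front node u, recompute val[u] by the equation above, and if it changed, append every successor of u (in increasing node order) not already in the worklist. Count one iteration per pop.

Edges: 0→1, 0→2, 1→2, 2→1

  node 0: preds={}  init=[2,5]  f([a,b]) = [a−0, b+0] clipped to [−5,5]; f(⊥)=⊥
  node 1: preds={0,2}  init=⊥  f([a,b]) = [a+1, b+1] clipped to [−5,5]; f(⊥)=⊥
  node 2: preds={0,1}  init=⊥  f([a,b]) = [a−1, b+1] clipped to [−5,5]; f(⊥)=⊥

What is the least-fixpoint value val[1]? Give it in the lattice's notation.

Worklist (5 pops):
  #1 pop 0: in=⊥ → [2,5] (no change)
  #2 pop 1: in=[2,5] → [3,5] (was ⊥); enqueue []
  #3 pop 2: in=[2,5] → [1,5] (was ⊥); enqueue [1]
  #4 pop 1: in=[1,5] → [2,5] (was [3,5]); enqueue [2]
  #5 pop 2: in=[2,5] → [1,5] (no change)

Fixpoint:
  val[0] = [2,5]
  val[1] = [2,5]
  val[2] = [1,5]

[2,5]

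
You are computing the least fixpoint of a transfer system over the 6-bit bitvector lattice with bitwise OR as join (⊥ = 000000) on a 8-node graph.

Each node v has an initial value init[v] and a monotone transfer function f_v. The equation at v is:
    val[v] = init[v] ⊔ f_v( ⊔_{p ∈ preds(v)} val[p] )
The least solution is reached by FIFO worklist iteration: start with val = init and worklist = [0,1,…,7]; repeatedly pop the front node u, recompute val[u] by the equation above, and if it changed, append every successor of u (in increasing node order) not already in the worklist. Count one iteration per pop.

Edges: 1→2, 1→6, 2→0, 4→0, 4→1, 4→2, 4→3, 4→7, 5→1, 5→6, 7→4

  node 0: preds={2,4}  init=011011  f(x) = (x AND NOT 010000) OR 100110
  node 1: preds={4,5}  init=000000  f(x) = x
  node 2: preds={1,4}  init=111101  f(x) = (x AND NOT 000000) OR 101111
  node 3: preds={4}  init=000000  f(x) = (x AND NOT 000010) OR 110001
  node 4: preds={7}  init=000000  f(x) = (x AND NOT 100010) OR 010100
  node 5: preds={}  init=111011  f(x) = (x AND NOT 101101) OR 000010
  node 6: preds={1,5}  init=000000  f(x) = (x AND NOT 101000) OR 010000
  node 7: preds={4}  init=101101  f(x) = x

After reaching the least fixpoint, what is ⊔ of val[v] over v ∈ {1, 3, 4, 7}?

Iteration log — 14 steps:
  step 1. node 0  ⊔preds=111101  new=111111  old=011011  +wl: 
  step 2. node 1  ⊔preds=111011  new=111011  old=000000  +wl: 
  step 3. node 2  ⊔preds=111011  new=111111  old=111101  +wl: 0
  step 4. node 3  ⊔preds=000000  new=110001  old=000000  +wl: 
  step 5. node 4  ⊔preds=101101  new=011101  old=000000  +wl: 1,2,3
  step 6. node 5  ⊔preds=000000  new=111011  stable
  step 7. node 6  ⊔preds=111011  new=010011  old=000000  +wl: 
  step 8. node 7  ⊔preds=011101  new=111101  old=101101  +wl: 4
  step 9. node 0  ⊔preds=111111  new=111111  stable
  step 10. node 1  ⊔preds=111111  new=111111  old=111011  +wl: 6
  step 11. node 2  ⊔preds=111111  new=111111  stable
  step 12. node 3  ⊔preds=011101  new=111101  old=110001  +wl: 
  step 13. node 4  ⊔preds=111101  new=011101  stable
  step 14. node 6  ⊔preds=111111  new=010111  old=010011  +wl: 

Least fixpoint reached:
  node 0: 111111
  node 1: 111111
  node 2: 111111
  node 3: 111101
  node 4: 011101
  node 5: 111011
  node 6: 010111
  node 7: 111101

111111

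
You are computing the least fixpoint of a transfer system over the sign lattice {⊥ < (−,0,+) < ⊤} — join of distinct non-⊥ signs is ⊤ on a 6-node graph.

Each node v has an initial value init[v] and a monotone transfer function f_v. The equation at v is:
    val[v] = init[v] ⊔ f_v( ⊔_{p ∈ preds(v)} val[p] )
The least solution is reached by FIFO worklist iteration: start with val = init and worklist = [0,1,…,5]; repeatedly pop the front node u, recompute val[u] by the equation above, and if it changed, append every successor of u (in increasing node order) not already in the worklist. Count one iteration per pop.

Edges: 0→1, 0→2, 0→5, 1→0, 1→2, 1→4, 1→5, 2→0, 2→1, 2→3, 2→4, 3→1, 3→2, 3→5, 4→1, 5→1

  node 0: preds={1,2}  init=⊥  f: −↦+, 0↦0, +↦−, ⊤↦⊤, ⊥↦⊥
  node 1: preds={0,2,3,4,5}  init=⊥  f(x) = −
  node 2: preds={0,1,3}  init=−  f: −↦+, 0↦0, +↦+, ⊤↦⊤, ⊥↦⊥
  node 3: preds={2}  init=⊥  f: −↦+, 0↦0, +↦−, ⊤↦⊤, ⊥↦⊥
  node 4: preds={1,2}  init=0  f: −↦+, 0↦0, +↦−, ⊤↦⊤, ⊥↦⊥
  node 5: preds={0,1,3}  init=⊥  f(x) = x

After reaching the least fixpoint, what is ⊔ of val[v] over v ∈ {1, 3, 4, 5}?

Iteration log — 10 steps:
  step 1. node 0  ⊔preds=−  new=+  old=⊥  +wl: 
  step 2. node 1  ⊔preds=⊤  new=−  old=⊥  +wl: 0
  step 3. node 2  ⊔preds=⊤  new=⊤  old=−  +wl: 1
  step 4. node 3  ⊔preds=⊤  new=⊤  old=⊥  +wl: 2
  step 5. node 4  ⊔preds=⊤  new=⊤  old=0  +wl: 
  step 6. node 5  ⊔preds=⊤  new=⊤  old=⊥  +wl: 
  step 7. node 0  ⊔preds=⊤  new=⊤  old=+  +wl: 5
  step 8. node 1  ⊔preds=⊤  new=−  stable
  step 9. node 2  ⊔preds=⊤  new=⊤  stable
  step 10. node 5  ⊔preds=⊤  new=⊤  stable

Least fixpoint reached:
  node 0: ⊤
  node 1: −
  node 2: ⊤
  node 3: ⊤
  node 4: ⊤
  node 5: ⊤

⊤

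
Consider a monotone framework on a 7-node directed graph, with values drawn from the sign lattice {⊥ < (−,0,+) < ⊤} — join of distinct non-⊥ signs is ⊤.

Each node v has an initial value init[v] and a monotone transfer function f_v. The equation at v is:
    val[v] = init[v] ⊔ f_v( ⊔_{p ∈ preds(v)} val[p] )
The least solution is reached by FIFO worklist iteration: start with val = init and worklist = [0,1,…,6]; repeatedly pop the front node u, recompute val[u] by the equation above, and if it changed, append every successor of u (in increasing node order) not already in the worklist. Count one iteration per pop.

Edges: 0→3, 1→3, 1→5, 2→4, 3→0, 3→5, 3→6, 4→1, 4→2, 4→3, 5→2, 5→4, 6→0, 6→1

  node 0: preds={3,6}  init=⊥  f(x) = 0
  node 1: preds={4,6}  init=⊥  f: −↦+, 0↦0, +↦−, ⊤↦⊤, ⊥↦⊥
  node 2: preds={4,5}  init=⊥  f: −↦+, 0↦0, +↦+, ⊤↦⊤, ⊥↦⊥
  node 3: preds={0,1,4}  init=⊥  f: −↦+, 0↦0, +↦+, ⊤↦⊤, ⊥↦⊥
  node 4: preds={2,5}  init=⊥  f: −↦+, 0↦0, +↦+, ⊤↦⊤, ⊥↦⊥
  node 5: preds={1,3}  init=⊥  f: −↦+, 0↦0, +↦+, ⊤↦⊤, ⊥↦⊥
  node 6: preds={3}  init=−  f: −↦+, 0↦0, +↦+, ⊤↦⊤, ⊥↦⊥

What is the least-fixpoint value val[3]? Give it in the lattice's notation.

⊤

Iteration log — 14 steps:
  step 1. node 0  ⊔preds=−  new=0  old=⊥  +wl: 
  step 2. node 1  ⊔preds=−  new=+  old=⊥  +wl: 
  step 3. node 2  ⊔preds=⊥  new=⊥  stable
  step 4. node 3  ⊔preds=⊤  new=⊤  old=⊥  +wl: 0
  step 5. node 4  ⊔preds=⊥  new=⊥  stable
  step 6. node 5  ⊔preds=⊤  new=⊤  old=⊥  +wl: 2,4
  step 7. node 6  ⊔preds=⊤  new=⊤  old=−  +wl: 1
  step 8. node 0  ⊔preds=⊤  new=0  stable
  step 9. node 2  ⊔preds=⊤  new=⊤  old=⊥  +wl: 
  step 10. node 4  ⊔preds=⊤  new=⊤  old=⊥  +wl: 2,3
  step 11. node 1  ⊔preds=⊤  new=⊤  old=+  +wl: 5
  step 12. node 2  ⊔preds=⊤  new=⊤  stable
  step 13. node 3  ⊔preds=⊤  new=⊤  stable
  step 14. node 5  ⊔preds=⊤  new=⊤  stable

Least fixpoint reached:
  node 0: 0
  node 1: ⊤
  node 2: ⊤
  node 3: ⊤
  node 4: ⊤
  node 5: ⊤
  node 6: ⊤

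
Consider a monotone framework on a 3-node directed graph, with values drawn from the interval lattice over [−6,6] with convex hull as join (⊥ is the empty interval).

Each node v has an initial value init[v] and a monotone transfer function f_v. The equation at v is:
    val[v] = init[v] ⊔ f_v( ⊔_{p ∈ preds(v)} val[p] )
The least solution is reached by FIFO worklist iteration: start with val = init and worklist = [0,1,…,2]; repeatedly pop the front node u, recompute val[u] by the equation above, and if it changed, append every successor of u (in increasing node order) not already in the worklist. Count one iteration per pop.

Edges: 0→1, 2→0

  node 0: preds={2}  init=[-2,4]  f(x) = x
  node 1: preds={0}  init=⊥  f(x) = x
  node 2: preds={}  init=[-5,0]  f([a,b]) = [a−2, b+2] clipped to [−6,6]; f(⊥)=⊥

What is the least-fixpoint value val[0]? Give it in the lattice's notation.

[-5,4]

Iteration log — 3 steps:
  step 1. node 0  ⊔preds=[-5,0]  new=[-5,4]  old=[-2,4]  +wl: 
  step 2. node 1  ⊔preds=[-5,4]  new=[-5,4]  old=⊥  +wl: 
  step 3. node 2  ⊔preds=⊥  new=[-5,0]  stable

Least fixpoint reached:
  node 0: [-5,4]
  node 1: [-5,4]
  node 2: [-5,0]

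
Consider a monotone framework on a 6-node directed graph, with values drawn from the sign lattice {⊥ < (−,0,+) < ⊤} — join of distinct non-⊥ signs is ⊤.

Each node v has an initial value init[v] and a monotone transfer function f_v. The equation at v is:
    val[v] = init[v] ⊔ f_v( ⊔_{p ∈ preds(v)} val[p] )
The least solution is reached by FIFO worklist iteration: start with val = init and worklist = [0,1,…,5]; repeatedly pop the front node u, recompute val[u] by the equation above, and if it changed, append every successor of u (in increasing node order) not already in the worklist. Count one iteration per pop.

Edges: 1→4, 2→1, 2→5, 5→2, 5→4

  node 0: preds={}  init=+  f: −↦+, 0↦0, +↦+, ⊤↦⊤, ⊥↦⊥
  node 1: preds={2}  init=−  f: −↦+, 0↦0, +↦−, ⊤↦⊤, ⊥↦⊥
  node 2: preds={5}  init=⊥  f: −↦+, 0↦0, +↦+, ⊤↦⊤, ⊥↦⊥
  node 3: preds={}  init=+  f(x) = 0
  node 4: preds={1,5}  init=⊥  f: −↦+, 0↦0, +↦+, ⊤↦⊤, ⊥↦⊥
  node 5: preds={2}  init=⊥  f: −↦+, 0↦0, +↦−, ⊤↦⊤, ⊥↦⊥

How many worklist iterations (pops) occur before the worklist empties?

6

Worklist (6 pops):
  #1 pop 0: in=⊥ → + (no change)
  #2 pop 1: in=⊥ → − (no change)
  #3 pop 2: in=⊥ → ⊥ (no change)
  #4 pop 3: in=⊥ → ⊤ (was +); enqueue []
  #5 pop 4: in=− → + (was ⊥); enqueue []
  #6 pop 5: in=⊥ → ⊥ (no change)

Fixpoint:
  val[0] = +
  val[1] = −
  val[2] = ⊥
  val[3] = ⊤
  val[4] = +
  val[5] = ⊥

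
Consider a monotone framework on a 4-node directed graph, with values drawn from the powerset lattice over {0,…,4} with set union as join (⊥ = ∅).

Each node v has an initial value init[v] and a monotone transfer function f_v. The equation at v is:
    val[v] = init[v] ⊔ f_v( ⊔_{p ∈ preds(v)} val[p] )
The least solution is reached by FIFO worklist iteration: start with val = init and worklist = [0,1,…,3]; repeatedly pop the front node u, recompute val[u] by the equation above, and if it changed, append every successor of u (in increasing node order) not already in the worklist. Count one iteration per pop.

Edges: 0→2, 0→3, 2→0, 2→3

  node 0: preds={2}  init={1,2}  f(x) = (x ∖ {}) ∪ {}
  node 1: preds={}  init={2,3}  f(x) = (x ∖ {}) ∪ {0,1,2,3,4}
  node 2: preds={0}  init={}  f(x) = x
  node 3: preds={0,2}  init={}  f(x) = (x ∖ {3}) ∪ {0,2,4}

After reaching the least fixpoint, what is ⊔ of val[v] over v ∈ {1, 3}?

{0,1,2,3,4}

Worklist (5 pops):
  #1 pop 0: in={} → {1,2} (no change)
  #2 pop 1: in={} → {0,1,2,3,4} (was {2,3}); enqueue []
  #3 pop 2: in={1,2} → {1,2} (was {}); enqueue [0]
  #4 pop 3: in={1,2} → {0,1,2,4} (was {}); enqueue []
  #5 pop 0: in={1,2} → {1,2} (no change)

Fixpoint:
  val[0] = {1,2}
  val[1] = {0,1,2,3,4}
  val[2] = {1,2}
  val[3] = {0,1,2,4}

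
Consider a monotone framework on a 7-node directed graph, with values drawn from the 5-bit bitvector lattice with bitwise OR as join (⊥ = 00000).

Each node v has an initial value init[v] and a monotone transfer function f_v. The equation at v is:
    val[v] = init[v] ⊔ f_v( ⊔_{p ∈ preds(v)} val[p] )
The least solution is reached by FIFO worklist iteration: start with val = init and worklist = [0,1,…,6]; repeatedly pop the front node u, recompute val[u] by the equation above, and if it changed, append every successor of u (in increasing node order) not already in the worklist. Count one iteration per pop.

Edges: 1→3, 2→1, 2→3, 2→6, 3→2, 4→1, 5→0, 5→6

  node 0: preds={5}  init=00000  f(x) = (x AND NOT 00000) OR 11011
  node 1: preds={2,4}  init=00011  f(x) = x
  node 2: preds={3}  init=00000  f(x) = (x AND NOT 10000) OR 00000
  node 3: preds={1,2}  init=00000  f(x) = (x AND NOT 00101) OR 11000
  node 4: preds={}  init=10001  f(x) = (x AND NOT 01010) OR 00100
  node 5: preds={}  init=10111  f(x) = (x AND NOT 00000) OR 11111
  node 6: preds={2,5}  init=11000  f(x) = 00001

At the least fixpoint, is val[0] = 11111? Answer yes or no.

Trace (12 dequeues):
  [1] u=0 | in 10111 | out 11111 | prev 00000 | push {}
  [2] u=1 | in 10001 | out 10011 | prev 00011 | push {}
  [3] u=2 | in 00000 | out 00000 | ==
  [4] u=3 | in 10011 | out 11010 | prev 00000 | push {2}
  [5] u=4 | in 00000 | out 10101 | prev 10001 | push {1}
  [6] u=5 | in 00000 | out 11111 | prev 10111 | push {0}
  [7] u=6 | in 11111 | out 11001 | prev 11000 | push {}
  [8] u=2 | in 11010 | out 01010 | prev 00000 | push {3,6}
  [9] u=1 | in 11111 | out 11111 | prev 10011 | push {}
  [10] u=0 | in 11111 | out 11111 | ==
  [11] u=3 | in 11111 | out 11010 | ==
  [12] u=6 | in 11111 | out 11001 | ==

Converged values:
  [0] 11111
  [1] 11111
  [2] 01010
  [3] 11010
  [4] 10101
  [5] 11111
  [6] 11001

yes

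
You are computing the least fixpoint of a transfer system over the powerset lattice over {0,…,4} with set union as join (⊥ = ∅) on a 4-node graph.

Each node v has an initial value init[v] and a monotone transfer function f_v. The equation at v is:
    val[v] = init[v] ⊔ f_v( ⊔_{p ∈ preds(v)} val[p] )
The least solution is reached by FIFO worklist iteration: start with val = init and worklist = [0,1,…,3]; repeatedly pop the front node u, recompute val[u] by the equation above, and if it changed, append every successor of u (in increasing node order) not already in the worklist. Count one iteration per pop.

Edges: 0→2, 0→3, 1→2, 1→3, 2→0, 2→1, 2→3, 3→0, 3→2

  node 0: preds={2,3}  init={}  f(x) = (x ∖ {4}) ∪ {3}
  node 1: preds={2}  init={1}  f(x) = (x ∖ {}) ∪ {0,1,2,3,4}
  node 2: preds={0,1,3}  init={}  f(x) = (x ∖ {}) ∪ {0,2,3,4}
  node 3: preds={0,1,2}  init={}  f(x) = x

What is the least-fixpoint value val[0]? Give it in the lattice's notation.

{0,1,2,3}

Iteration log — 8 steps:
  step 1. node 0  ⊔preds={}  new={3}  old={}  +wl: 
  step 2. node 1  ⊔preds={}  new={0,1,2,3,4}  old={1}  +wl: 
  step 3. node 2  ⊔preds={0,1,2,3,4}  new={0,1,2,3,4}  old={}  +wl: 0,1
  step 4. node 3  ⊔preds={0,1,2,3,4}  new={0,1,2,3,4}  old={}  +wl: 2
  step 5. node 0  ⊔preds={0,1,2,3,4}  new={0,1,2,3}  old={3}  +wl: 3
  step 6. node 1  ⊔preds={0,1,2,3,4}  new={0,1,2,3,4}  stable
  step 7. node 2  ⊔preds={0,1,2,3,4}  new={0,1,2,3,4}  stable
  step 8. node 3  ⊔preds={0,1,2,3,4}  new={0,1,2,3,4}  stable

Least fixpoint reached:
  node 0: {0,1,2,3}
  node 1: {0,1,2,3,4}
  node 2: {0,1,2,3,4}
  node 3: {0,1,2,3,4}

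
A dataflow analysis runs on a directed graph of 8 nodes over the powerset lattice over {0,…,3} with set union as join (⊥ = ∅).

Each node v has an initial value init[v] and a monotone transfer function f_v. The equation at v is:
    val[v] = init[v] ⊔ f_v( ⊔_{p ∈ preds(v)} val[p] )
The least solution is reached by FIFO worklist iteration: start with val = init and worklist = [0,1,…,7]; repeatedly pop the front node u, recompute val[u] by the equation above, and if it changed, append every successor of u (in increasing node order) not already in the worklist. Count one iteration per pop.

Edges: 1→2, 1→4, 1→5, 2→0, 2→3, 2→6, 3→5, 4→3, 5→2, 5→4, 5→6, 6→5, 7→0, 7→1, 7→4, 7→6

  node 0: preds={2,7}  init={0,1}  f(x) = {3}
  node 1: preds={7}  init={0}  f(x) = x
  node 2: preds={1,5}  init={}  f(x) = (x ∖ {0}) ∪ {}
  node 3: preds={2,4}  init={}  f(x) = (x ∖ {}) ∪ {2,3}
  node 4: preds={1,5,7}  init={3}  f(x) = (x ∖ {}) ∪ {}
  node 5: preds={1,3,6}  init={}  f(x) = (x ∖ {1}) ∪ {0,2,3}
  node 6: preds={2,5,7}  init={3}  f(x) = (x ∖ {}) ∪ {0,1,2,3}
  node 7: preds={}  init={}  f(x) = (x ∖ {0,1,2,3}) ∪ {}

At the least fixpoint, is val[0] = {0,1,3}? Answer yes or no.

yes

Iteration log — 15 steps:
  step 1. node 0  ⊔preds={}  new={0,1,3}  old={0,1}  +wl: 
  step 2. node 1  ⊔preds={}  new={0}  stable
  step 3. node 2  ⊔preds={0}  new={}  stable
  step 4. node 3  ⊔preds={3}  new={2,3}  old={}  +wl: 
  step 5. node 4  ⊔preds={0}  new={0,3}  old={3}  +wl: 3
  step 6. node 5  ⊔preds={0,2,3}  new={0,2,3}  old={}  +wl: 2,4
  step 7. node 6  ⊔preds={0,2,3}  new={0,1,2,3}  old={3}  +wl: 5
  step 8. node 7  ⊔preds={}  new={}  stable
  step 9. node 3  ⊔preds={0,3}  new={0,2,3}  old={2,3}  +wl: 
  step 10. node 2  ⊔preds={0,2,3}  new={2,3}  old={}  +wl: 0,3,6
  step 11. node 4  ⊔preds={0,2,3}  new={0,2,3}  old={0,3}  +wl: 
  step 12. node 5  ⊔preds={0,1,2,3}  new={0,2,3}  stable
  step 13. node 0  ⊔preds={2,3}  new={0,1,3}  stable
  step 14. node 3  ⊔preds={0,2,3}  new={0,2,3}  stable
  step 15. node 6  ⊔preds={0,2,3}  new={0,1,2,3}  stable

Least fixpoint reached:
  node 0: {0,1,3}
  node 1: {0}
  node 2: {2,3}
  node 3: {0,2,3}
  node 4: {0,2,3}
  node 5: {0,2,3}
  node 6: {0,1,2,3}
  node 7: {}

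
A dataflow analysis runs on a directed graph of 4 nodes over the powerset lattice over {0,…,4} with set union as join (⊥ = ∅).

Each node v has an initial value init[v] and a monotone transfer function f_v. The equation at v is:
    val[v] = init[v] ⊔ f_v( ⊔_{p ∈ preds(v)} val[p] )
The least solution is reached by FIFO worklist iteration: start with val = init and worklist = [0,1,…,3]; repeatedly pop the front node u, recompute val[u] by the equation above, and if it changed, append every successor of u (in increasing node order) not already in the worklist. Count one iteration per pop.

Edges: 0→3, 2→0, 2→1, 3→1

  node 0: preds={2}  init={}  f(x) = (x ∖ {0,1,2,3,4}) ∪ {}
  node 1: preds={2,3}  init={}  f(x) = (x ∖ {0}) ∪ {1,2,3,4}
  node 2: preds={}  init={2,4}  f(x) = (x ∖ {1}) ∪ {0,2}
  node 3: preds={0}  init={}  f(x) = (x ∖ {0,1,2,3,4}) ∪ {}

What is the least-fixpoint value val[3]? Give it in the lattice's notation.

{}

Trace (6 dequeues):
  [1] u=0 | in {2,4} | out {} | ==
  [2] u=1 | in {2,4} | out {1,2,3,4} | prev {} | push {}
  [3] u=2 | in {} | out {0,2,4} | prev {2,4} | push {0,1}
  [4] u=3 | in {} | out {} | ==
  [5] u=0 | in {0,2,4} | out {} | ==
  [6] u=1 | in {0,2,4} | out {1,2,3,4} | ==

Converged values:
  [0] {}
  [1] {1,2,3,4}
  [2] {0,2,4}
  [3] {}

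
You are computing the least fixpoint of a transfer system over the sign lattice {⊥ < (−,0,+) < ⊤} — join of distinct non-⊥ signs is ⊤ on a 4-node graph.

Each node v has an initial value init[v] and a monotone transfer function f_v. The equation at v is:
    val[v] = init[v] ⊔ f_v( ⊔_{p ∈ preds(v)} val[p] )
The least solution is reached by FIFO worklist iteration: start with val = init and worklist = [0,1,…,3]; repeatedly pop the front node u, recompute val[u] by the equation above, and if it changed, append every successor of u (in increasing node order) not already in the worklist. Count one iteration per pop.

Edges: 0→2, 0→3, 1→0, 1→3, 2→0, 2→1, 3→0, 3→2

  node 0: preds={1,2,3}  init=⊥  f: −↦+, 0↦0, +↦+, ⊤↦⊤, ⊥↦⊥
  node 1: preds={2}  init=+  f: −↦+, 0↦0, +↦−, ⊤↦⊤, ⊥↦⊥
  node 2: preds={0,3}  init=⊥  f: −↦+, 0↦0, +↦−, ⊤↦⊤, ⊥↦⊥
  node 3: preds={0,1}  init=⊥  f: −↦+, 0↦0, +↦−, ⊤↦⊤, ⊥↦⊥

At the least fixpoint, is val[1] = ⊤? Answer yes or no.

Trace (13 dequeues):
  [1] u=0 | in + | out + | prev ⊥ | push {}
  [2] u=1 | in ⊥ | out + | ==
  [3] u=2 | in + | out − | prev ⊥ | push {0,1}
  [4] u=3 | in + | out − | prev ⊥ | push {2}
  [5] u=0 | in ⊤ | out ⊤ | prev + | push {3}
  [6] u=1 | in − | out + | ==
  [7] u=2 | in ⊤ | out ⊤ | prev − | push {0,1}
  [8] u=3 | in ⊤ | out ⊤ | prev − | push {2}
  [9] u=0 | in ⊤ | out ⊤ | ==
  [10] u=1 | in ⊤ | out ⊤ | prev + | push {0,3}
  [11] u=2 | in ⊤ | out ⊤ | ==
  [12] u=0 | in ⊤ | out ⊤ | ==
  [13] u=3 | in ⊤ | out ⊤ | ==

Converged values:
  [0] ⊤
  [1] ⊤
  [2] ⊤
  [3] ⊤

yes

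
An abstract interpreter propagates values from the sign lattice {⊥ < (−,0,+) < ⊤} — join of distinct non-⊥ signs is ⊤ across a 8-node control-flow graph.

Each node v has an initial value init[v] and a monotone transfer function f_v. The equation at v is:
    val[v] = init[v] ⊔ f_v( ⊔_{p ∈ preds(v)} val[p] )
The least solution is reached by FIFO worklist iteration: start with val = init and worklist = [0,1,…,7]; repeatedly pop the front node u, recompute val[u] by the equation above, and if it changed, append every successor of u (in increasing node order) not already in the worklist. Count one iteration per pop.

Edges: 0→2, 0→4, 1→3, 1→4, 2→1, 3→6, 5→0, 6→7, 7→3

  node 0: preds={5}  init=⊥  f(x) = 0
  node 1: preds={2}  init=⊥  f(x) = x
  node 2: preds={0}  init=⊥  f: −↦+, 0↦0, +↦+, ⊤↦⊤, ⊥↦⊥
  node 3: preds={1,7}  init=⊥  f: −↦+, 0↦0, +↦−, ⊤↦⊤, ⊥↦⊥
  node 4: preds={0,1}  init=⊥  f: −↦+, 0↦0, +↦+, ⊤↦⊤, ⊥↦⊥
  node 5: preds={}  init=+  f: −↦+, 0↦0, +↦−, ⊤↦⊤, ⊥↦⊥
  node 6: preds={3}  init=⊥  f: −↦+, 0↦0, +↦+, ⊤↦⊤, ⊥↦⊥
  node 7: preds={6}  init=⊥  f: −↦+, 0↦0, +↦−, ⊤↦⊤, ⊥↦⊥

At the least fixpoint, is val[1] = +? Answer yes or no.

Worklist (14 pops):
  #1 pop 0: in=+ → 0 (was ⊥); enqueue []
  #2 pop 1: in=⊥ → ⊥ (no change)
  #3 pop 2: in=0 → 0 (was ⊥); enqueue [1]
  #4 pop 3: in=⊥ → ⊥ (no change)
  #5 pop 4: in=0 → 0 (was ⊥); enqueue []
  #6 pop 5: in=⊥ → + (no change)
  #7 pop 6: in=⊥ → ⊥ (no change)
  #8 pop 7: in=⊥ → ⊥ (no change)
  #9 pop 1: in=0 → 0 (was ⊥); enqueue [3,4]
  #10 pop 3: in=0 → 0 (was ⊥); enqueue [6]
  #11 pop 4: in=0 → 0 (no change)
  #12 pop 6: in=0 → 0 (was ⊥); enqueue [7]
  #13 pop 7: in=0 → 0 (was ⊥); enqueue [3]
  #14 pop 3: in=0 → 0 (no change)

Fixpoint:
  val[0] = 0
  val[1] = 0
  val[2] = 0
  val[3] = 0
  val[4] = 0
  val[5] = +
  val[6] = 0
  val[7] = 0

no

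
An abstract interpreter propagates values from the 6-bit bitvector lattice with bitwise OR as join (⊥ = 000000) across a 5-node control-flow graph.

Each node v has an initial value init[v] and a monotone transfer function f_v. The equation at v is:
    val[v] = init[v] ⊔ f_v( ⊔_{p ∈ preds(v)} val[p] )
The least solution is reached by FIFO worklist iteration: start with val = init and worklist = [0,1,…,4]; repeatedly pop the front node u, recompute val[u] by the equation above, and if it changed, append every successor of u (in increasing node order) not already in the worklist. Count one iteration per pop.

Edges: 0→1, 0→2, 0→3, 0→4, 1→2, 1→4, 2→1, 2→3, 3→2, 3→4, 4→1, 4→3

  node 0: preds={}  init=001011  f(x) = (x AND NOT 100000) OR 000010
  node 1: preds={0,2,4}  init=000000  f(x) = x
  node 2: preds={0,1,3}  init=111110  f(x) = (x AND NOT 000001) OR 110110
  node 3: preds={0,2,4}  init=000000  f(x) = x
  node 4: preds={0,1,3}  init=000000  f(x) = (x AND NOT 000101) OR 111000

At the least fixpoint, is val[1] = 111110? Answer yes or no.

no

Worklist (8 pops):
  #1 pop 0: in=000000 → 001011 (no change)
  #2 pop 1: in=111111 → 111111 (was 000000); enqueue []
  #3 pop 2: in=111111 → 111110 (no change)
  #4 pop 3: in=111111 → 111111 (was 000000); enqueue [2]
  #5 pop 4: in=111111 → 111010 (was 000000); enqueue [1,3]
  #6 pop 2: in=111111 → 111110 (no change)
  #7 pop 1: in=111111 → 111111 (no change)
  #8 pop 3: in=111111 → 111111 (no change)

Fixpoint:
  val[0] = 001011
  val[1] = 111111
  val[2] = 111110
  val[3] = 111111
  val[4] = 111010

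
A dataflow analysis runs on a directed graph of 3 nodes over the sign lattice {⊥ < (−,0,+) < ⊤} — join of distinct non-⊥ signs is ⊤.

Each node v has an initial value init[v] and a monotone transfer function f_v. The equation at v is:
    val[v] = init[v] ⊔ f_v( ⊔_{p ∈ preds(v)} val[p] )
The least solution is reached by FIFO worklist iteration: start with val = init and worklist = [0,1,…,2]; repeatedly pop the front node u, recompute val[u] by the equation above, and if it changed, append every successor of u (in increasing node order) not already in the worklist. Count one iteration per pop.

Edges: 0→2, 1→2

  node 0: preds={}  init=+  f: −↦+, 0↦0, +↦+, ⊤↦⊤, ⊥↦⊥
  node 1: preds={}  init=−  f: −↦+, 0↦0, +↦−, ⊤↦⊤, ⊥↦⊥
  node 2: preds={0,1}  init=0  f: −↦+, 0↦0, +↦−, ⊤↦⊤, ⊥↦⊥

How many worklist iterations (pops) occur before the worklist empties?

3

Worklist (3 pops):
  #1 pop 0: in=⊥ → + (no change)
  #2 pop 1: in=⊥ → − (no change)
  #3 pop 2: in=⊤ → ⊤ (was 0); enqueue []

Fixpoint:
  val[0] = +
  val[1] = −
  val[2] = ⊤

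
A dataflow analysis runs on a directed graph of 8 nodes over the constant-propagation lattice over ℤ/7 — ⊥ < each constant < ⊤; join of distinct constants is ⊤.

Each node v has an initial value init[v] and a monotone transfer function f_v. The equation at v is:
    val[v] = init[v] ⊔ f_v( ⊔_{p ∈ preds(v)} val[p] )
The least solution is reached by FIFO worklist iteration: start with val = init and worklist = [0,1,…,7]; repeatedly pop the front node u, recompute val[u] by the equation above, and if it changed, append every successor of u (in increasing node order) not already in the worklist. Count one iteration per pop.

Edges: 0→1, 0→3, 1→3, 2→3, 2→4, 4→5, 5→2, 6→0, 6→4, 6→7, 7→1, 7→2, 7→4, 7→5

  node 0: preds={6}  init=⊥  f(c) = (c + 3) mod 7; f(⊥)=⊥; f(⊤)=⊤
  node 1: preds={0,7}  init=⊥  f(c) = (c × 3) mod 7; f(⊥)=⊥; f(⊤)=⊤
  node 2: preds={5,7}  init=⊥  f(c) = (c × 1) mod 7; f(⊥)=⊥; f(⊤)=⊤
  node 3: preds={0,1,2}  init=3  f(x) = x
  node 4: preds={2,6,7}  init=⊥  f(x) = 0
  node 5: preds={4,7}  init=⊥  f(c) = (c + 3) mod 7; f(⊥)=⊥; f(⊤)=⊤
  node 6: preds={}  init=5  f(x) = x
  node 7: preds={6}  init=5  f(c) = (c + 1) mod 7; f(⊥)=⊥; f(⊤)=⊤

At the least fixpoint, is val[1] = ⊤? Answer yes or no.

Worklist (13 pops):
  #1 pop 0: in=5 → 1 (was ⊥); enqueue []
  #2 pop 1: in=⊤ → ⊤ (was ⊥); enqueue []
  #3 pop 2: in=5 → 5 (was ⊥); enqueue []
  #4 pop 3: in=⊤ → ⊤ (was 3); enqueue []
  #5 pop 4: in=5 → 0 (was ⊥); enqueue []
  #6 pop 5: in=⊤ → ⊤ (was ⊥); enqueue [2]
  #7 pop 6: in=⊥ → 5 (no change)
  #8 pop 7: in=5 → ⊤ (was 5); enqueue [1,4,5]
  #9 pop 2: in=⊤ → ⊤ (was 5); enqueue [3]
  #10 pop 1: in=⊤ → ⊤ (no change)
  #11 pop 4: in=⊤ → 0 (no change)
  #12 pop 5: in=⊤ → ⊤ (no change)
  #13 pop 3: in=⊤ → ⊤ (no change)

Fixpoint:
  val[0] = 1
  val[1] = ⊤
  val[2] = ⊤
  val[3] = ⊤
  val[4] = 0
  val[5] = ⊤
  val[6] = 5
  val[7] = ⊤

yes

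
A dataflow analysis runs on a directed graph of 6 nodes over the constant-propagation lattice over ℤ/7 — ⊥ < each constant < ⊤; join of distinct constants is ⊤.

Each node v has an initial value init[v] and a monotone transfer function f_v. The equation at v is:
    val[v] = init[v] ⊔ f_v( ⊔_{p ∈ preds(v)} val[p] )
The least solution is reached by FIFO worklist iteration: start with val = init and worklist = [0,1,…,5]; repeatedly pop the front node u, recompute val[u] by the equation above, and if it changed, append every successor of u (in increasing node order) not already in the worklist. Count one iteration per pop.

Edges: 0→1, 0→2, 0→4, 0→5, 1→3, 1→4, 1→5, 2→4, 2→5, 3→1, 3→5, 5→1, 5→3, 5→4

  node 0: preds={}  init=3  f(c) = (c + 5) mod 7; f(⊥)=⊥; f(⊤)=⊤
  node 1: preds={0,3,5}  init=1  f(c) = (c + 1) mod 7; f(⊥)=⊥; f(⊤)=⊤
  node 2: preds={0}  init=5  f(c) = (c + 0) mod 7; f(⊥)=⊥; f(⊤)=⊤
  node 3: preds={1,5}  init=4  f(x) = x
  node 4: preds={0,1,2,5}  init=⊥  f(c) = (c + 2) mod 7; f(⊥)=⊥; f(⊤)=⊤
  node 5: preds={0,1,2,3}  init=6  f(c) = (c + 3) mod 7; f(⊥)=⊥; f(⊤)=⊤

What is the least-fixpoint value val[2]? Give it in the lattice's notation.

Iteration log — 9 steps:
  step 1. node 0  ⊔preds=⊥  new=3  stable
  step 2. node 1  ⊔preds=⊤  new=⊤  old=1  +wl: 
  step 3. node 2  ⊔preds=3  new=⊤  old=5  +wl: 
  step 4. node 3  ⊔preds=⊤  new=⊤  old=4  +wl: 1
  step 5. node 4  ⊔preds=⊤  new=⊤  old=⊥  +wl: 
  step 6. node 5  ⊔preds=⊤  new=⊤  old=6  +wl: 3,4
  step 7. node 1  ⊔preds=⊤  new=⊤  stable
  step 8. node 3  ⊔preds=⊤  new=⊤  stable
  step 9. node 4  ⊔preds=⊤  new=⊤  stable

Least fixpoint reached:
  node 0: 3
  node 1: ⊤
  node 2: ⊤
  node 3: ⊤
  node 4: ⊤
  node 5: ⊤

⊤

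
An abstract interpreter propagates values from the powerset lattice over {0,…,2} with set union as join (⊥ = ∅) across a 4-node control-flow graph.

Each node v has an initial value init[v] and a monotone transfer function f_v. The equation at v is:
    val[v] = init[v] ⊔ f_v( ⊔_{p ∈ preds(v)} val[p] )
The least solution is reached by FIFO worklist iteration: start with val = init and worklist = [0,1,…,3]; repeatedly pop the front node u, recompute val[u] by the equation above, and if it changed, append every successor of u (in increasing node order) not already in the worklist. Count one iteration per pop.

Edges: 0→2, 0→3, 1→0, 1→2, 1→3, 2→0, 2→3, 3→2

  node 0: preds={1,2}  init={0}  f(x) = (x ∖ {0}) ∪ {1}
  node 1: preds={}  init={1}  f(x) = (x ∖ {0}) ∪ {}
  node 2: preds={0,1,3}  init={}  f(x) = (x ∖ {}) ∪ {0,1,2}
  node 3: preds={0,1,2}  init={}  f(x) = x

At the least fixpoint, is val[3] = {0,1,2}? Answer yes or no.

yes

Trace (7 dequeues):
  [1] u=0 | in {1} | out {0,1} | prev {0} | push {}
  [2] u=1 | in {} | out {1} | ==
  [3] u=2 | in {0,1} | out {0,1,2} | prev {} | push {0}
  [4] u=3 | in {0,1,2} | out {0,1,2} | prev {} | push {2}
  [5] u=0 | in {0,1,2} | out {0,1,2} | prev {0,1} | push {3}
  [6] u=2 | in {0,1,2} | out {0,1,2} | ==
  [7] u=3 | in {0,1,2} | out {0,1,2} | ==

Converged values:
  [0] {0,1,2}
  [1] {1}
  [2] {0,1,2}
  [3] {0,1,2}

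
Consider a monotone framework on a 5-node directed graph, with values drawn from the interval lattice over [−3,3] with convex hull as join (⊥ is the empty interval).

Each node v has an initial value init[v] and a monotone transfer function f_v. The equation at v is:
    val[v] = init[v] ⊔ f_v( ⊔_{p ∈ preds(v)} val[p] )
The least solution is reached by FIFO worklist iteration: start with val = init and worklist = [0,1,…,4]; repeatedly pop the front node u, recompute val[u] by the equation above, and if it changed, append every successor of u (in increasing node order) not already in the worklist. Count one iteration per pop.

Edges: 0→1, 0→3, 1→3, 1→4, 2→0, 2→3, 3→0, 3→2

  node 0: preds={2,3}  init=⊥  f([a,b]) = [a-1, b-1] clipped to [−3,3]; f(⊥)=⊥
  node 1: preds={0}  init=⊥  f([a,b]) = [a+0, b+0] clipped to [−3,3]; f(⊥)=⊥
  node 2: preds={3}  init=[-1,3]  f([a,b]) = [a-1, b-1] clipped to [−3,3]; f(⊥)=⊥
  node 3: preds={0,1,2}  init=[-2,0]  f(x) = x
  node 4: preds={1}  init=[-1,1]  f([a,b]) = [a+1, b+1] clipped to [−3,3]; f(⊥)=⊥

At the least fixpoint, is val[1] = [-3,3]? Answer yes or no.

Iteration log — 7 steps:
  step 1. node 0  ⊔preds=[-2,3]  new=[-3,2]  old=⊥  +wl: 
  step 2. node 1  ⊔preds=[-3,2]  new=[-3,2]  old=⊥  +wl: 
  step 3. node 2  ⊔preds=[-2,0]  new=[-3,3]  old=[-1,3]  +wl: 0
  step 4. node 3  ⊔preds=[-3,3]  new=[-3,3]  old=[-2,0]  +wl: 2
  step 5. node 4  ⊔preds=[-3,2]  new=[-2,3]  old=[-1,1]  +wl: 
  step 6. node 0  ⊔preds=[-3,3]  new=[-3,2]  stable
  step 7. node 2  ⊔preds=[-3,3]  new=[-3,3]  stable

Least fixpoint reached:
  node 0: [-3,2]
  node 1: [-3,2]
  node 2: [-3,3]
  node 3: [-3,3]
  node 4: [-2,3]

no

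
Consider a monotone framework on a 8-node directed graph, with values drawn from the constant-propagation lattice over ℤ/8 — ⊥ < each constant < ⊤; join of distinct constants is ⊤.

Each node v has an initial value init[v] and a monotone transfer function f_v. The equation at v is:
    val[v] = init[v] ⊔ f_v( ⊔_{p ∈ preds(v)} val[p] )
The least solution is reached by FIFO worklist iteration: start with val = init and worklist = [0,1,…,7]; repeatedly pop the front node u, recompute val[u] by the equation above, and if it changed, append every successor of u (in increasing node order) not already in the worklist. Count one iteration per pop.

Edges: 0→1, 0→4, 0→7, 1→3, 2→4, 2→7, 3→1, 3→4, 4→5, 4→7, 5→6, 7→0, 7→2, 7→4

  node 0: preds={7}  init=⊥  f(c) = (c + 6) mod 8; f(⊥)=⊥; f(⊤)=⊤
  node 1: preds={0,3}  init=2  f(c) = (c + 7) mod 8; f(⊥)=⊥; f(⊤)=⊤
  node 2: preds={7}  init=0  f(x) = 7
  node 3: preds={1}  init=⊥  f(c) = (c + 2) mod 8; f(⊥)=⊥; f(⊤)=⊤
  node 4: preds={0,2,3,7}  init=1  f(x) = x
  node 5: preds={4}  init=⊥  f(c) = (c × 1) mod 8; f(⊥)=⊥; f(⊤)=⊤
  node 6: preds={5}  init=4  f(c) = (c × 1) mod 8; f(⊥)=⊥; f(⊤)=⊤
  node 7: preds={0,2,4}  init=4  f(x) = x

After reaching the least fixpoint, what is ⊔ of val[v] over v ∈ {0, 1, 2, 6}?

Iteration log — 14 steps:
  step 1. node 0  ⊔preds=4  new=2  old=⊥  +wl: 
  step 2. node 1  ⊔preds=2  new=⊤  old=2  +wl: 
  step 3. node 2  ⊔preds=4  new=⊤  old=0  +wl: 
  step 4. node 3  ⊔preds=⊤  new=⊤  old=⊥  +wl: 1
  step 5. node 4  ⊔preds=⊤  new=⊤  old=1  +wl: 
  step 6. node 5  ⊔preds=⊤  new=⊤  old=⊥  +wl: 
  step 7. node 6  ⊔preds=⊤  new=⊤  old=4  +wl: 
  step 8. node 7  ⊔preds=⊤  new=⊤  old=4  +wl: 0,2,4
  step 9. node 1  ⊔preds=⊤  new=⊤  stable
  step 10. node 0  ⊔preds=⊤  new=⊤  old=2  +wl: 1,7
  step 11. node 2  ⊔preds=⊤  new=⊤  stable
  step 12. node 4  ⊔preds=⊤  new=⊤  stable
  step 13. node 1  ⊔preds=⊤  new=⊤  stable
  step 14. node 7  ⊔preds=⊤  new=⊤  stable

Least fixpoint reached:
  node 0: ⊤
  node 1: ⊤
  node 2: ⊤
  node 3: ⊤
  node 4: ⊤
  node 5: ⊤
  node 6: ⊤
  node 7: ⊤

⊤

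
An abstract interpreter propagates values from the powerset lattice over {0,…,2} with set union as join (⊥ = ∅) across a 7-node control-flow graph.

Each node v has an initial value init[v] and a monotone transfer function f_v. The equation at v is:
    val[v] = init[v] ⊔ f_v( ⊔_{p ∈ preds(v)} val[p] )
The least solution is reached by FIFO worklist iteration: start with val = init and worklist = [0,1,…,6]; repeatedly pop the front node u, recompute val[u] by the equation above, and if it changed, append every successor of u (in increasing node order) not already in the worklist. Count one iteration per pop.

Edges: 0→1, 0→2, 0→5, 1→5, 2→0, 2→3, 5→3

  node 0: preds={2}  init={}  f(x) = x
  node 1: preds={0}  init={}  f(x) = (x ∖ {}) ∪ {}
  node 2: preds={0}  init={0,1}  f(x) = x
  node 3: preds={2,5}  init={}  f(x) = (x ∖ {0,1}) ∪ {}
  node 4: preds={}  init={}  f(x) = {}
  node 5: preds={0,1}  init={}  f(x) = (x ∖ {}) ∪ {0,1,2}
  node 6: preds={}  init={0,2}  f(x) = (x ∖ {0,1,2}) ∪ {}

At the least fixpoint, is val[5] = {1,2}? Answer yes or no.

Worklist (8 pops):
  #1 pop 0: in={0,1} → {0,1} (was {}); enqueue []
  #2 pop 1: in={0,1} → {0,1} (was {}); enqueue []
  #3 pop 2: in={0,1} → {0,1} (no change)
  #4 pop 3: in={0,1} → {} (no change)
  #5 pop 4: in={} → {} (no change)
  #6 pop 5: in={0,1} → {0,1,2} (was {}); enqueue [3]
  #7 pop 6: in={} → {0,2} (no change)
  #8 pop 3: in={0,1,2} → {2} (was {}); enqueue []

Fixpoint:
  val[0] = {0,1}
  val[1] = {0,1}
  val[2] = {0,1}
  val[3] = {2}
  val[4] = {}
  val[5] = {0,1,2}
  val[6] = {0,2}

no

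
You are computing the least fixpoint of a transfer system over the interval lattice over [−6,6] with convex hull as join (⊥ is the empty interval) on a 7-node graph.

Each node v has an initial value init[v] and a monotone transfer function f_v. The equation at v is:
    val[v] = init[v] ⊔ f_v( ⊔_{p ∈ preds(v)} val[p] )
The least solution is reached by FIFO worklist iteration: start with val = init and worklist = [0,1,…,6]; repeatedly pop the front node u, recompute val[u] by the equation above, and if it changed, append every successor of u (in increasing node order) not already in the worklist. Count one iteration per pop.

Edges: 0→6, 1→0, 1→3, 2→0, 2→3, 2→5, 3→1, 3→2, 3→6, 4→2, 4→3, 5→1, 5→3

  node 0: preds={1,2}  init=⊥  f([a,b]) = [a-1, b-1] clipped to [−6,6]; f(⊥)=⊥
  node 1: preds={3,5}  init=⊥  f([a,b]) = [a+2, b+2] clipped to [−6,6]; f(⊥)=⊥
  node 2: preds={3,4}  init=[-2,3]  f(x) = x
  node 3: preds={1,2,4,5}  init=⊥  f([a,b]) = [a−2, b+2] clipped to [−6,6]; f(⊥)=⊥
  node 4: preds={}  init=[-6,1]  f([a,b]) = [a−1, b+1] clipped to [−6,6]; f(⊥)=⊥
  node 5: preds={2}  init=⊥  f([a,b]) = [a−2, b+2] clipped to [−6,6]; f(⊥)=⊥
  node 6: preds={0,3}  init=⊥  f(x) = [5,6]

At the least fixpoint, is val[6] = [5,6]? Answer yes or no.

Trace (20 dequeues):
  [1] u=0 | in [-2,3] | out [-3,2] | prev ⊥ | push {}
  [2] u=1 | in ⊥ | out ⊥ | ==
  [3] u=2 | in [-6,1] | out [-6,3] | prev [-2,3] | push {0}
  [4] u=3 | in [-6,3] | out [-6,5] | prev ⊥ | push {1,2}
  [5] u=4 | in ⊥ | out [-6,1] | ==
  [6] u=5 | in [-6,3] | out [-6,5] | prev ⊥ | push {3}
  [7] u=6 | in [-6,5] | out [5,6] | prev ⊥ | push {}
  [8] u=0 | in [-6,3] | out [-6,2] | prev [-3,2] | push {6}
  [9] u=1 | in [-6,5] | out [-4,6] | prev ⊥ | push {0}
  [10] u=2 | in [-6,5] | out [-6,5] | prev [-6,3] | push {5}
  [11] u=3 | in [-6,6] | out [-6,6] | prev [-6,5] | push {1,2}
  [12] u=6 | in [-6,6] | out [5,6] | ==
  [13] u=0 | in [-6,6] | out [-6,5] | prev [-6,2] | push {6}
  [14] u=5 | in [-6,5] | out [-6,6] | prev [-6,5] | push {3}
  [15] u=1 | in [-6,6] | out [-4,6] | ==
  [16] u=2 | in [-6,6] | out [-6,6] | prev [-6,5] | push {0,5}
  [17] u=6 | in [-6,6] | out [5,6] | ==
  [18] u=3 | in [-6,6] | out [-6,6] | ==
  [19] u=0 | in [-6,6] | out [-6,5] | ==
  [20] u=5 | in [-6,6] | out [-6,6] | ==

Converged values:
  [0] [-6,5]
  [1] [-4,6]
  [2] [-6,6]
  [3] [-6,6]
  [4] [-6,1]
  [5] [-6,6]
  [6] [5,6]

yes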